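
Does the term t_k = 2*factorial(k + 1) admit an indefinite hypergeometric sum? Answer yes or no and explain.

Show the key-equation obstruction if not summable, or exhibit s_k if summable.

No — negative degree bound, so no certificate f.

t_(k+1)/t_k = k + 2.
Take A(k)=k + 2, B(k)=1, C(k)=1.
Key eq: (k + 2)·f(k+1) = (1)·f(k) + (1).
deg f ≤ -1 (via 1,0,0).
Negative degree bound (-1): no f exists, t_k not Gosper-summable.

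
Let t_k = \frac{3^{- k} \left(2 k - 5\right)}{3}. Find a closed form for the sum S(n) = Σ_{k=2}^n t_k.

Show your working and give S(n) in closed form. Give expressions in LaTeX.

r(k) = (2*k - 3)/(3*(2*k - 5)) after simplifying.
Take A(k)=1/3, B(k)=1, C(k)=k - 5/2.
Need (1/3)·f(k+1) − (1)·f(k) = k - 5/2.
Degrees (0,0,1) ⇒ d ≤ 1.
Coefficient equations give f(k) = -3*(k - 2)/2.
Then R = B(k−1)f/C = -3*(k - 2)/(2*k - 5), so s_k = R(k)·t_k = (2 - k)/3**k.
Check: Δs_k = (2*k - 5)/(3*3**k). ✓
s_(n+1) = 3**(-n - 1)*(1 - n) and s_(2) = 0, so S(n) = 3**(-n - 1)*(1 - n).

S(n) = 3^{- n - 1} \left(1 - n\right)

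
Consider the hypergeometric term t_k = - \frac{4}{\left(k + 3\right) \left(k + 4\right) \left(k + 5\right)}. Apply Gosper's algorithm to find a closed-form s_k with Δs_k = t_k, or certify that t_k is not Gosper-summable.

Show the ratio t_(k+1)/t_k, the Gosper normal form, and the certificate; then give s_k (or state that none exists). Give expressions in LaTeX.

Compute t_(k+1)/t_k: get (k + 3)/(k + 6).
Normal form (A,B,C) = (k + 3, k + 6, 1).
Solve (k + 3)·f(k+1) − (k + 5)·f(k) = 1.
Degrees (1,1,0) ⇒ d ≤ 2.
Solving with deg f ≤ 2: f(k) = k*(k + 7)/24.
Get s_k = R·t_k = k*(-k - 7)/(6*(k + 3)*(k + 4)) with R(k) = B(k−1)f(k)/C(k) = k*(k + 5)*(k + 7)/24.
Verify: -4/(k**3 + 12*k**2 + 47*k + 60) matches t_k.

s_k = \frac{k \left(- k - 7\right)}{6 \left(k + 3\right) \left(k + 4\right)}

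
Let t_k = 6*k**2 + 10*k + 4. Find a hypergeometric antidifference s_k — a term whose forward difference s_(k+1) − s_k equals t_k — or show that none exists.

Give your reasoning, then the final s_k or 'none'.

s_k = 2*k**2*(k + 1)

Step 1: r(k) = (3*k**2 + 11*k + 10)/(3*k**2 + 5*k + 2).
So A=1 and B=1, with C=k**2 + 5*k/3 + 2/3.
Key eq: (1)·f(k+1) = (1)·f(k) + (k**2 + 5*k/3 + 2/3).
Degrees (0,0,2) ⇒ d ≤ 3.
Solve for f: f(k) = k**2*(k + 1)/3 (degree 3 ≤ 3).
Then R = B(k−1)f/C = k**2/(3*k + 2), so s_k = R(k)·t_k = 2*k**2*(k + 1).
Verify: 6*k**2 + 10*k + 4 matches t_k.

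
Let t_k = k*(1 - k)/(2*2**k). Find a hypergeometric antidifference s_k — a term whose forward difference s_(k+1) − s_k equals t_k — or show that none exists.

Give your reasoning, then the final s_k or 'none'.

Ratio r(k) = (k + 1)/(2*(k - 1)).
Normal form (A,B,C) = (1/2, 1, k**2 - k).
Set up (1/2)·f(k+1) − (1)·f(k) − (k**2 - k) = 0.
Degrees (0,0,2) ⇒ d ≤ 2.
Coefficient equations give f(k) = -2*(k**2 + k + 2).
Get s_k = R·t_k = (k**2 + k + 2)/2**k with R(k) = B(k−1)f(k)/C(k) = -2*(k**2 + k + 2)/(k*(k - 1)).
s_(k+1) − s_k = k*(1 - k)/(2*2**k) = t_k.

s_k = (k**2 + k + 2)/2**k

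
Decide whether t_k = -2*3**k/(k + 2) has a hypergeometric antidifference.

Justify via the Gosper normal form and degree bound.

r(k) = 3*(k + 2)/(k + 3) after simplifying.
Factor: A=3*k + 6; B=k + 3; C=1.
Set up (3*k + 6)·f(k+1) − (k + 2)·f(k) − (1) = 0.
From deg A=1, deg B=1, deg C=0: d=-1.
deg f ≤ -1 is impossible — no certificate.

No — negative degree bound, so no certificate f.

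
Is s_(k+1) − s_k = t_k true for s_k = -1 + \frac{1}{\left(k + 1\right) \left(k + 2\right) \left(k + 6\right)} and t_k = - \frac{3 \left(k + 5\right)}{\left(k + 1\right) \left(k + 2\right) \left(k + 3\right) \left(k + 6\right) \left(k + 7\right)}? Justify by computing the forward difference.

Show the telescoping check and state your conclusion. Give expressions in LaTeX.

s_(k+1) = -1 + 1/((k + 2)*(k + 3)*(k + 7))
s_(k+1) − s_k = ((k + 1)*(k + 6) - (k + 3)*(k + 7))/((k + 1)*(k + 2)*(k + 3)*(k + 6)*(k + 7))
(s_(k+1) − s_k) − t_k = 0

Valid — Δs_k = t_k.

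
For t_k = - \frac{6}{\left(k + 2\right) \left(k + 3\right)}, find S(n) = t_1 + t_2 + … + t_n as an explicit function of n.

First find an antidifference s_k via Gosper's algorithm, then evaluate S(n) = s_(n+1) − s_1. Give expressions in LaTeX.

t_(k+1)/t_k = (k + 2)/(k + 4).
Factor: A=k + 2; B=k + 4; C=1.
f must satisfy (k + 2)·f(k+1) − (k + 3)·f(k) = 1.
deg f ≤ 1 (via 1,1,0).
A polynomial solution: f(k) = k/2.
Certificate R = B(k−1)f/C = k*(k + 3)/2 gives s_k = -3*k/(k + 2).
Check: Δs_k = -6/(k**2 + 5*k + 6). ✓
Σ_(k=1)^n t_k = s_(n+1) − s_(1) = (3*(-n - 1)/(n + 3)) − (-1), i.e. -2*n/(n + 3).

S(n) = - \frac{2 n}{n + 3}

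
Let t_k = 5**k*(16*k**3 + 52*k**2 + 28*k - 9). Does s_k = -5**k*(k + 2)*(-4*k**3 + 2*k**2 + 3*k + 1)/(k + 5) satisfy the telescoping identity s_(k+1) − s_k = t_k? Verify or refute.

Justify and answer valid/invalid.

s_(k+1) = 5**(k + 1)*(4*k**4 + 22*k**3 + 35*k**2 + 13*k - 6)/(k + 6)
s_(k+1) − s_k = 5**k*(16*k**5 + 180*k**4 + 696*k**3 + 989*k**2 + 339*k - 138)/(k**2 + 11*k + 30)
(s_(k+1) − s_k) − t_k = 5**k*(-48*k**4 - 384*k**3 - 870*k**2 - 402*k + 132)/(k**2 + 11*k + 30)

Invalid: residual 5**k*(-48*k**4 - 384*k**3 - 870*k**2 - 402*k + 132)/(k**2 + 11*k + 30) ≠ 0.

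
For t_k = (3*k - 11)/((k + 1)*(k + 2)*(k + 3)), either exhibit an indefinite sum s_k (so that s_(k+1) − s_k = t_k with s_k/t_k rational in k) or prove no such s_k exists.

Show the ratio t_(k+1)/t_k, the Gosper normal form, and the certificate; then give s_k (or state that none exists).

t_(k+1)/t_k = (k + 1)*(3*k - 8)/((k + 4)*(3*k - 11)).
So A=k + 1 and B=k + 4, with C=k - 11/3.
Set up (k + 1)·f(k+1) − (k + 3)·f(k) − (k - 11/3) = 0.
Bound: deg f ≤ 2.
Solving with deg f ≤ 2: f(k) = -k*(2*k + 9)/3.
Get s_k = R·t_k = k*(-2*k - 9)/((k + 1)*(k + 2)) with R(k) = B(k−1)f(k)/C(k) = -k*(k + 3)*(2*k + 9)/(3*k - 11).
s_(k+1) − s_k = (3*k - 11)/(k**3 + 6*k**2 + 11*k + 6) = t_k.

s_k = k*(-2*k - 9)/((k + 1)*(k + 2))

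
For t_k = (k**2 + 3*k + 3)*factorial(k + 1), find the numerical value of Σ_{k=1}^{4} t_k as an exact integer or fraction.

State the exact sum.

Σ = 4316

Compute t_(k+1)/t_k: get (k + 2)*(3*k + (k + 1)**2 + 6)/(k**2 + 3*k + 3).
So A=k + 2 and B=1, with C=k**2 + 3*k + 3.
f must satisfy (k + 2)·f(k+1) − (1)·f(k) = k**2 + 3*k + 3.
d = 1 from the (1,0,2) case.
Coefficient equations give f(k) = k + 1.
Certificate R = B(k−1)f/C = (k + 1)/(k**2 + 3*k + 3) gives s_k = (k + 1)*factorial(k + 1).
Verify: (k**2 + 3*k + 3)*factorial(k + 1) matches t_k.
Sum = s_(5) − s_(1); s_(5) = 4320, s_(1) = 4 ⇒ 4316.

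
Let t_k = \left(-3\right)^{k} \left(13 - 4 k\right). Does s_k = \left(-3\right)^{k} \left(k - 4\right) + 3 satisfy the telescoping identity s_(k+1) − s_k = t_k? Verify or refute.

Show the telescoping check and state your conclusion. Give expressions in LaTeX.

valid; difference matches t_k

s_(k+1) = -3*(-3)**k*(k - 3) + 3
s_(k+1) − s_k = (-3)**k*(13 - 4*k)
(s_(k+1) − s_k) − t_k = 0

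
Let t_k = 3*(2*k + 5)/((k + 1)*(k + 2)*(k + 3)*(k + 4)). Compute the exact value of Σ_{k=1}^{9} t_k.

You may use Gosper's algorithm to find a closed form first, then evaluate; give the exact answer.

t_(k+1)/t_k = (k + 1)*(2*k + 7)/((k + 5)*(2*k + 5)).
Take A(k)=k + 1, B(k)=k + 5, C(k)=k + 5/2.
Solve (k + 1)·f(k+1) − (k + 4)·f(k) = k + 5/2.
From deg A=1, deg B=1, deg C=1: d=3.
Solve for f: f(k) = k*(k + 2)*(k + 4)/6 (degree 3 ≤ 3).
So s_k = (B(k−1)f/C)·t_k = (k*(k + 2)*(k + 4)**2/(3*(2*k + 5)))·t_k = k*(k + 4)/(k**2 + 4*k + 3).
Verify: 3*(2*k + 5)/(k**4 + 10*k**3 + 35*k**2 + 50*k + 24) matches t_k.
Evaluate s at k=10 and k=1: 140/143 and 5/8; difference 405/1144.

Σ = 405/1144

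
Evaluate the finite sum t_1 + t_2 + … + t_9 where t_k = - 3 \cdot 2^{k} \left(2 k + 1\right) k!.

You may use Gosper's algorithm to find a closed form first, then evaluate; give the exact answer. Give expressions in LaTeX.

The ratio is 2*(k + 1)*(2*k + 3)/(2*k + 1).
So A=2*k + 2 and B=1, with C=k + 1/2.
Set up (2*k + 2)·f(k+1) − (1)·f(k) − (k + 1/2) = 0.
deg f ≤ 0 (via 1,0,1).
Solving with deg f ≤ 0: f(k) = 1/2.
Then R = B(k−1)f/C = 1/(2*k + 1), so s_k = R(k)·t_k = -3*2**k*factorial(k).
Δs = -3*2**k*(2*k + 1)*factorial(k), as required.
Sum = s_(10) − s_(1); s_(10) = -11147673600, s_(1) = -6 ⇒ -11147673594.

Σ = -11147673594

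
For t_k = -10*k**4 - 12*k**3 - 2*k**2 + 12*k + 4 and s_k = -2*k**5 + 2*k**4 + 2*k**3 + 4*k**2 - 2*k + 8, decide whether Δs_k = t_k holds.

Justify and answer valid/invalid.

s_(k+1) = -2*k**5 - 8*k**4 - 10*k**3 + 2*k**2 + 10*k + 12
s_(k+1) − s_k = -10*k**4 - 12*k**3 - 2*k**2 + 12*k + 4
(s_(k+1) − s_k) − t_k = 0

Valid — Δs_k = t_k.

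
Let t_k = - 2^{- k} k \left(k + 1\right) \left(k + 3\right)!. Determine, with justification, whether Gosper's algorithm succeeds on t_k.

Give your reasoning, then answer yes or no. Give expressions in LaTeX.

Yes. s_k = - 2^{1 - k} \left(k - 2\right) \left(k + 3\right)!.

Step 1: r(k) = k/2 + 3 + 4/k.
Take A(k)=k/2 + 2, B(k)=1, C(k)=k**2 + k.
Key eq: (k/2 + 2)·f(k+1) = (1)·f(k) + (k**2 + k).
From deg A=1, deg B=0, deg C=2: d=1.
Solving with deg f ≤ 1: f(k) = 2*(k - 2).
So s_k = (B(k−1)f/C)·t_k = (2*(k - 2)/(k*(k + 1)))·t_k = -2**(1 - k)*(k - 2)*factorial(k + 3).
Δs = -k*(k + 1)*factorial(k + 3)/2**k, as required.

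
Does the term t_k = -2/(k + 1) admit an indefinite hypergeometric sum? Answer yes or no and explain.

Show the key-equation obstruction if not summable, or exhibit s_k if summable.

Compute t_(k+1)/t_k: get (k + 1)/(k + 2).
Take A(k)=k + 1, B(k)=k + 2, C(k)=1.
Need (k + 1)·f(k+1) − (k + 1)·f(k) = 1.
From deg A=1, deg B=1, deg C=0: d=0.
f = c0 ⇒ A·f(k+1) − B(k−1)·f(k) − C = -1. The system {-1 = 0} is inconsistent; no antidifference.

No; the coefficient equations for f are inconsistent.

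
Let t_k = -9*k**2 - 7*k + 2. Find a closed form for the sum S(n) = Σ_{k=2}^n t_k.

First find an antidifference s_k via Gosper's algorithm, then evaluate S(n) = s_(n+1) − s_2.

r(k) = (9*k**2 + 25*k + 14)/(9*k**2 + 7*k - 2) after simplifying.
Factor: A=1; B=1; C=k**2 + 7*k/9 - 2/9.
Solve (1)·f(k+1) − (1)·f(k) = k**2 + 7*k/9 - 2/9.
Degrees (0,0,2) ⇒ d ≤ 3.
Match coefficients ⇒ f(k) = k*(k + 1)*(3*k - 4)/9.
Get s_k = R·t_k = k*(-3*k**2 + k + 4) with R(k) = B(k−1)f(k)/C(k) = k*(3*k - 4)/(9*k - 2).
s_(k+1) − s_k = -9*k**2 - 7*k + 2 = t_k.
Evaluate: s_(n+1) = -3*n**3 - 8*n**2 - 3*n + 2; subtract s_(2) = -12 ⇒ S(n) = -3*n**3 - 8*n**2 - 3*n + 14.

S(n) = -3*n**3 - 8*n**2 - 3*n + 14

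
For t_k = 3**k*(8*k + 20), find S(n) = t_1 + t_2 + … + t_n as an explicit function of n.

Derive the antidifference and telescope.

S(n) = 12*3**n*n + 24*3**n - 24

Compute t_(k+1)/t_k: get 3*(2*k + 7)/(2*k + 5).
A = 3, B = 1, C = k + 5/2.
Solve (3)·f(k+1) − (1)·f(k) = k + 5/2.
From deg A=0, deg B=0, deg C=1: d=1.
Coefficient equations give f(k) = (k + 1)/2.
Get s_k = R·t_k = 4*3**k*(k + 1) with R(k) = B(k−1)f(k)/C(k) = (k + 1)/(2*k + 5).
s_(k+1) − s_k = 3**k*(8*k + 20) = t_k.
Evaluate: s_(n+1) = 12*3**n*(n + 2); subtract s_(1) = 24 ⇒ S(n) = 12*3**n*n + 24*3**n - 24.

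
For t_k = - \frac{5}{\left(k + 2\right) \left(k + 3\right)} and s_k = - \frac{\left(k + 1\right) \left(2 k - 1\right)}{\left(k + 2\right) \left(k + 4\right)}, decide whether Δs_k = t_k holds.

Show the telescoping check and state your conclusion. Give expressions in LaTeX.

Invalid: residual \frac{3 \left(23 - 2 k^{2}\right)}{k^{4} + 14 k^{3} + 71 k^{2} + 154 k + 120} ≠ 0.

s_(k+1) = -(k + 2)*(2*k + 1)/((k + 3)*(k + 5))
s_(k+1) − s_k = (-11*k**2 - 45*k - 31)/(k**4 + 14*k**3 + 71*k**2 + 154*k + 120)
(s_(k+1) − s_k) − t_k = 3*(23 - 2*k**2)/(k**4 + 14*k**3 + 71*k**2 + 154*k + 120)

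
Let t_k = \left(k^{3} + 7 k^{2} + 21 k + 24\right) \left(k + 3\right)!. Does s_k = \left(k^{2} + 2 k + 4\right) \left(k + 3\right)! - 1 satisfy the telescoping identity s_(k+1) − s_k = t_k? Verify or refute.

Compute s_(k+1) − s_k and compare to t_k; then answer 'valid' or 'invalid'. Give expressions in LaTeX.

valid; difference matches t_k

s_(k+1) = (2*k + (k + 1)**2 + 6)*factorial(k + 4) - 1
s_(k+1) − s_k = (k**3 + 7*k**2 + 21*k + 24)*factorial(k + 3)
(s_(k+1) − s_k) − t_k = 0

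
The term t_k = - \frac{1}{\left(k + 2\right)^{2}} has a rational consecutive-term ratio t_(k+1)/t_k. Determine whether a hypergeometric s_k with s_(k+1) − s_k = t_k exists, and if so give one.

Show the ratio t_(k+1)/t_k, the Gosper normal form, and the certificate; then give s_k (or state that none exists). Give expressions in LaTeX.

Compute t_(k+1)/t_k: get (k + 2)**2/(k + 3)**2.
Factor: A=k**2 + 4*k + 4; B=k**2 + 6*k + 9; C=1.
Key eq: (k**2 + 4*k + 4)·f(k+1) = (k**2 + 4*k + 4)·f(k) + (1).
d = 0 from the (2,2,0) case.
Put f(k) = c0: A·f(k+1) − B(k−1)·f(k) − C = -1; need -1 = 0 — inconsistent ⇒ no f, not summable.

no hypergeometric antidifference exists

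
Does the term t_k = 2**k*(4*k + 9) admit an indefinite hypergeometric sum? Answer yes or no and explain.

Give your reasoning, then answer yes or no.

Yes. s_k = 2**k*(4*k + 1).

Step 1: r(k) = 2*(4*k + 13)/(4*k + 9).
Normal form (A,B,C) = (2, 1, k + 9/4).
f must satisfy (2)·f(k+1) − (1)·f(k) = k + 9/4.
deg f ≤ 1 (via 0,0,1).
Coefficient equations give f(k) = (4*k + 1)/4.
Then R = B(k−1)f/C = (4*k + 1)/(4*k + 9), so s_k = R(k)·t_k = 2**k*(4*k + 1).
Verify: 2**k*(4*k + 9) matches t_k.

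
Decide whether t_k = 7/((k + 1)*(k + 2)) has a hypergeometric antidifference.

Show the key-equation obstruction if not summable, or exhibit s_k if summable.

t_(k+1)/t_k = (k + 1)/(k + 3).
Normal form (A,B,C) = (k + 1, k + 3, 1).
Set up (k + 1)·f(k+1) − (k + 2)·f(k) − (1) = 0.
d = 1 from the (1,1,0) case.
A polynomial solution: f(k) = k.
Certificate R = B(k−1)f/C = k*(k + 2) gives s_k = 7*k/(k + 1).
Δs = 7/(k**2 + 3*k + 2), as required.

Yes. s_k = 7*k/(k + 1).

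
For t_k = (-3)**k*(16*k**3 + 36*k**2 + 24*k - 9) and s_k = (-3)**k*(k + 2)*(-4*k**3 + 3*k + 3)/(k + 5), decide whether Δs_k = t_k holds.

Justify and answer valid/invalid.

Invalid: residual (-3)**(k + 1)*(16*k**4 + 120*k**3 + 204*k**2 + 108*k - 48)/(k**2 + 11*k + 30) ≠ 0.

s_(k+1) = (-3)**(k + 1)*(k + 3)*(3*k - 4*(k + 1)**3 + 6)/(k + 6)
s_(k+1) − s_k = (-3)**k*(16*k**5 + 164*k**4 + 540*k**3 + 723*k**2 + 297*k - 126)/(k**2 + 11*k + 30)
(s_(k+1) − s_k) − t_k = (-3)**(k + 1)*(16*k**4 + 120*k**3 + 204*k**2 + 108*k - 48)/(k**2 + 11*k + 30)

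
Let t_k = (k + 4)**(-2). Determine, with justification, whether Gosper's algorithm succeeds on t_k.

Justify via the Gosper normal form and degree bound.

Step 1: r(k) = (k + 4)**2/(k + 5)**2.
So A=k**2 + 8*k + 16 and B=k**2 + 10*k + 25, with C=1.
Need (k**2 + 8*k + 16)·f(k+1) − (k**2 + 8*k + 16)·f(k) = 1.
From deg A=2, deg B=2, deg C=0: d=0.
Generic f = c0 gives residual -1; -1 = 0 cannot hold, so t_k is not Gosper-summable.

No — t_k has no hypergeometric antidifference.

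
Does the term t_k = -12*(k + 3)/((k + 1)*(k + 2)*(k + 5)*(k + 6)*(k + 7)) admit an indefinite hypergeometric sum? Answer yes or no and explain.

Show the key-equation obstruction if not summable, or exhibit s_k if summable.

The ratio is (k + 1)*(k + 4)*(k + 5)/((k + 3)**2*(k + 8)).
Gosper form: A/B · C(k+1)/C(k) with A=k + 1, B=k + 8, C=k**3 + 10*k**2 + 33*k + 36.
Solve (k + 1)·f(k+1) − (k + 7)·f(k) = k**3 + 10*k**2 + 33*k + 36.
deg f ≤ 6 (via 1,1,3).
A polynomial solution: f(k) = k*(k + 2)*(k + 3)*(k + 4)*(k**2 + 12*k + 41)/90.
R(k) = B(k−1)·f(k)/C(k) = k*(k + 2)*(k + 7)*(k**2 + 12*k + 41)/(90*(k + 3)); s_k = R·t_k = 2*k*(-k**2 - 12*k - 41)/(15*(k**3 + 12*k**2 + 41*k + 30)).
Check: Δs_k = 12*(-k - 3)/(k**5 + 21*k**4 + 163*k**3 + 567*k**2 + 844*k + 420). ✓

Yes. s_k = 2*k*(-k**2 - 12*k - 41)/(15*(k**3 + 12*k**2 + 41*k + 30)).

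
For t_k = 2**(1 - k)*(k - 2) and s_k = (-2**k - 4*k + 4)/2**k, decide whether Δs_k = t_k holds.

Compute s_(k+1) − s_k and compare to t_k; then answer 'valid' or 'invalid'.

Valid — Δs_k = t_k.

s_(k+1) = -1 - 2*k/2**k
s_(k+1) − s_k = 2**(1 - k)*(k - 2)
(s_(k+1) − s_k) − t_k = 0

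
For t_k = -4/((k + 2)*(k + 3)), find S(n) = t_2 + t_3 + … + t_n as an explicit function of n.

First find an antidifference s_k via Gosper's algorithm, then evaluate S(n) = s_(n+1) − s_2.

Compute t_(k+1)/t_k: get (k + 2)/(k + 4).
A = k + 2, B = k + 4, C = 1.
Need (k + 2)·f(k+1) − (k + 3)·f(k) = 1.
Degrees (1,1,0) ⇒ d ≤ 1.
Match coefficients ⇒ f(k) = k/2.
Get s_k = R·t_k = -2*k/(k + 2) with R(k) = B(k−1)f(k)/C(k) = k*(k + 3)/2.
Δs = -4/(k**2 + 5*k + 6), as required.
Telescope: S(n) = s_(n+1) − s_(2) = 2*(-n - 1)/(n + 3) − (-1) = (1 - n)/(n + 3).

S(n) = (1 - n)/(n + 3)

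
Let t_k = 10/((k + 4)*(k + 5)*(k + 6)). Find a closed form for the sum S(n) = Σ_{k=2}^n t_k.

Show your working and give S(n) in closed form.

S(n) = 5*(n**2 + 11*n - 12)/(42*(n**2 + 11*n + 30))

Ratio r(k) = (k + 4)/(k + 7).
So A=k + 4 and B=k + 7, with C=1.
Solve (k + 4)·f(k+1) − (k + 6)·f(k) = 1.
d = 2 from the (1,1,0) case.
Coefficient equations give f(k) = k*(k + 9)/40.
R(k) = B(k−1)·f(k)/C(k) = k*(k + 6)*(k + 9)/40; s_k = R·t_k = k*(k + 9)/(4*(k + 4)*(k + 5)).
Verify: 10/(k**3 + 15*k**2 + 74*k + 120) matches t_k.
Evaluate: s_(n+1) = (n**2 + 11*n + 10)/(4*(n**2 + 11*n + 30)); subtract s_(2) = 11/84 ⇒ S(n) = 5*(n**2 + 11*n - 12)/(42*(n**2 + 11*n + 30)).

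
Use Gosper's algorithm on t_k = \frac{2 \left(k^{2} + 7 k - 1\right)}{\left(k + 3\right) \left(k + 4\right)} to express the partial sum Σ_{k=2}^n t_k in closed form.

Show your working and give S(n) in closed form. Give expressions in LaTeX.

t_(k+1)/t_k = (k + 3)*(7*k + (k + 1)**2 + 6)/((k + 5)*(k**2 + 7*k - 1)).
Factor: A=k + 3; B=k + 5; C=k**2 + 7*k - 1.
Solve (k + 3)·f(k+1) − (k + 4)·f(k) = k**2 + 7*k - 1.
From deg A=1, deg B=1, deg C=2: d=2.
Solving with deg f ≤ 2: f(k) = k*(3*k - 4)/3.
So s_k = (B(k−1)f/C)·t_k = (k*(k + 4)*(3*k - 4)/(3*(k**2 + 7*k - 1)))·t_k = 2*k*(3*k - 4)/(3*(k + 3)).
Check: Δs_k = 2*(k**2 + 7*k - 1)/(k**2 + 7*k + 12). ✓
Σ_(k=2)^n t_k = s_(n+1) − s_(2) = (2*(3*n**2 + 2*n - 1)/(3*(n + 4))) − (8/15), i.e. 2*(5*n**2 + 2*n - 7)/(5*(n + 4)).

S(n) = \frac{2 \left(5 n^{2} + 2 n - 7\right)}{5 \left(n + 4\right)}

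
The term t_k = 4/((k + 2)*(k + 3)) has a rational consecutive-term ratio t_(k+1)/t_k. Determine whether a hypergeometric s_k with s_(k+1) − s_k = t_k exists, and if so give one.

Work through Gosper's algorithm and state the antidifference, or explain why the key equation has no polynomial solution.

s_k = 2*k/(k + 2)

Compute t_(k+1)/t_k: get (k + 2)/(k + 4).
Normal form (A,B,C) = (k + 2, k + 4, 1).
Key eq: (k + 2)·f(k+1) = (k + 3)·f(k) + (1).
Degrees (1,1,0) ⇒ d ≤ 1.
Match coefficients ⇒ f(k) = k/2.
Certificate R = B(k−1)f/C = k*(k + 3)/2 gives s_k = 2*k/(k + 2).
Δs = 4/(k**2 + 5*k + 6), as required.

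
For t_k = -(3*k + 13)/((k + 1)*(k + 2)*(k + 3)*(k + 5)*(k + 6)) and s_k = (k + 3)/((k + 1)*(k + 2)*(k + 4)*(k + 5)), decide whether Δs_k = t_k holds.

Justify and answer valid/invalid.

s_(k+1) = (k + 4)/((k + 2)*(k + 3)*(k + 5)*(k + 6))
s_(k+1) − s_k = ((k + 1)*(k + 4)**2 - (k + 3)**2*(k + 6))/((k + 1)*(k + 2)*(k + 3)*(k + 4)*(k + 5)*(k + 6))
(s_(k+1) − s_k) − t_k = 2*(2*k + 7)/(k**6 + 21*k**5 + 175*k**4 + 735*k**3 + 1624*k**2 + 1764*k + 720)

Invalid: residual 2*(2*k + 7)/(k**6 + 21*k**5 + 175*k**4 + 735*k**3 + 1624*k**2 + 1764*k + 720) ≠ 0.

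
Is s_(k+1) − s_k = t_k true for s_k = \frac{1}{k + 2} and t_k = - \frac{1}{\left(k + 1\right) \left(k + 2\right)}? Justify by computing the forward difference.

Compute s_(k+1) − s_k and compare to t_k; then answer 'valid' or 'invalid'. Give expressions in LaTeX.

Invalid: residual \frac{2}{k^{3} + 6 k^{2} + 11 k + 6} ≠ 0.

s_(k+1) = 1/(k + 3)
s_(k+1) − s_k = -1/((k + 2)*(k + 3))
(s_(k+1) − s_k) − t_k = 2/(k**3 + 6*k**2 + 11*k + 6)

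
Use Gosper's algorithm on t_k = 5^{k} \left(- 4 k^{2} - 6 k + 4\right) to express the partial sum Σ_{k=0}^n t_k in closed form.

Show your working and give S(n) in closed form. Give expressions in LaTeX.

Ratio r(k) = 5*(2*k**2 + 7*k + 3)/(2*k**2 + 3*k - 2).
Take A(k)=5, B(k)=1, C(k)=k**2 + 3*k/2 - 1.
Key eq: (5)·f(k+1) = (1)·f(k) + (k**2 + 3*k/2 - 1).
Degrees (0,0,2) ⇒ d ≤ 2.
A polynomial solution: f(k) = (k**2 - k - 1)/4.
Certificate R = B(k−1)f/C = (k**2 - k - 1)/(2*(k + 2)*(2*k - 1)) gives s_k = 5**k*(-k**2 + k + 1).
Verify: 5**k*(-4*k**2 - 6*k + 4) matches t_k.
Σ_(k=0)^n t_k = s_(n+1) − s_(0) = (5**(n + 1)*(-n**2 - n + 1)) − (1), i.e. -5**(n + 1)*n**2 - 5**(n + 1)*n + 5**(n + 1) - 1.

S(n) = - 5^{n + 1} n^{2} - 5^{n + 1} n + 5^{n + 1} - 1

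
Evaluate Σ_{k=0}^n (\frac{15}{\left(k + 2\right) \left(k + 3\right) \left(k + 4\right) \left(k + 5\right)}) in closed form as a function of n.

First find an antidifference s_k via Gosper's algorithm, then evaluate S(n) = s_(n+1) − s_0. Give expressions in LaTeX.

S(n) = \frac{5 \left(n^{3} + 12 n^{2} + 47 n + 36\right)}{24 \left(n^{3} + 12 n^{2} + 47 n + 60\right)}

Compute t_(k+1)/t_k: get (k + 2)/(k + 6).
Factor: A=k + 2; B=k + 6; C=1.
f must satisfy (k + 2)·f(k+1) − (k + 5)·f(k) = 1.
d = 3 from the (1,1,0) case.
Match coefficients ⇒ f(k) = k*(k**2 + 9*k + 26)/72.
Certificate R = B(k−1)f/C = k*(k + 5)*(k**2 + 9*k + 26)/72 gives s_k = 5*k*(k**2 + 9*k + 26)/(24*(k + 2)*(k + 3)*(k + 4)).
s_(k+1) − s_k = 15/(k**4 + 14*k**3 + 71*k**2 + 154*k + 120) = t_k.
Telescope: S(n) = s_(n+1) − s_(0) = 5*(n**3 + 12*n**2 + 47*n + 36)/(24*(n**3 + 12*n**2 + 47*n + 60)) − (0) = 5*(n**3 + 12*n**2 + 47*n + 36)/(24*(n**3 + 12*n**2 + 47*n + 60)).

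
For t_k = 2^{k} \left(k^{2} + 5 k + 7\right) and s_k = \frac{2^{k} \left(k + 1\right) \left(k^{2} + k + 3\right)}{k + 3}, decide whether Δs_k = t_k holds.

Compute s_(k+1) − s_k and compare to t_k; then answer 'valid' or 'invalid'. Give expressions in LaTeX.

s_(k+1) = 2**(k + 1)*(k + 2)*(k + (k + 1)**2 + 4)/(k + 4)
s_(k+1) − s_k = 2**k*(k**4 + 10*k**3 + 40*k**2 + 67*k + 48)/(k**2 + 7*k + 12)
(s_(k+1) − s_k) − t_k = 2**(k + 1)*(-k**3 - 7*k**2 - 21*k - 18)/(k**2 + 7*k + 12)

Invalid: residual \frac{2^{k + 1} \left(- k^{3} - 7 k^{2} - 21 k - 18\right)}{k^{2} + 7 k + 12} ≠ 0.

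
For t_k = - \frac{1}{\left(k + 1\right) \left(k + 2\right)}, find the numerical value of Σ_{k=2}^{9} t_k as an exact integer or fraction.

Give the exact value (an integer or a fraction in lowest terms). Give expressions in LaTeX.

Step 1: r(k) = (k + 1)/(k + 3).
A = k + 1, B = k + 3, C = 1.
Need (k + 1)·f(k+1) − (k + 2)·f(k) = 1.
From deg A=1, deg B=1, deg C=0: d=1.
A polynomial solution: f(k) = k.
Get s_k = R·t_k = -k/(k + 1) with R(k) = B(k−1)f(k)/C(k) = k*(k + 2).
Verify: -1/(k**2 + 3*k + 2) matches t_k.
Telescoping: Σ = s_(10) − s_(2) = -10/11 − (-2/3) = -8/33.

Σ = -8/33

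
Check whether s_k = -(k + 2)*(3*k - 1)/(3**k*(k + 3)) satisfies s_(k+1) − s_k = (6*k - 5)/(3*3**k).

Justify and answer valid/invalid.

s_(k+1) = -(k + 3)*(3*k + 2)/(3*3**k*(k + 4))
s_(k+1) − s_k = (6*k**3 + 31*k**2 + 15*k - 42)/(3*3**k*(k**2 + 7*k + 12))
(s_(k+1) − s_k) − t_k = 2*(-3*k**2 - 11*k + 9)/(3*3**k*(k**2 + 7*k + 12))

Invalid: residual 2*(-3*k**2 - 11*k + 9)/(3*3**k*(k**2 + 7*k + 12)) ≠ 0.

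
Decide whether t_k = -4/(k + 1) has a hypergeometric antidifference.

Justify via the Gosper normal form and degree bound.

No; the coefficient equations for f are inconsistent.

r(k) = (k + 1)/(k + 2) after simplifying.
So A=k + 1 and B=k + 2, with C=1.
Set up (k + 1)·f(k+1) − (k + 1)·f(k) − (1) = 0.
Degrees (1,1,0) ⇒ d ≤ 0.
Put f(k) = c0: A·f(k+1) − B(k−1)·f(k) − C = -1; need -1 = 0 — inconsistent ⇒ no f, not summable.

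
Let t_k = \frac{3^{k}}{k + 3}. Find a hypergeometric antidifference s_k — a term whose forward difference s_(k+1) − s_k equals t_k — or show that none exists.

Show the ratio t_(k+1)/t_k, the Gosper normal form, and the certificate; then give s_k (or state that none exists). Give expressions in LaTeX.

none (Gosper's algorithm certifies no s_k)

t_(k+1)/t_k = 3*(k + 3)/(k + 4).
Normal form (A,B,C) = (3*k + 9, k + 4, 1).
Key eq: (3*k + 9)·f(k+1) = (k + 3)·f(k) + (1).
Degrees (1,1,0) ⇒ d ≤ -1.
deg f ≤ -1 is impossible — no certificate.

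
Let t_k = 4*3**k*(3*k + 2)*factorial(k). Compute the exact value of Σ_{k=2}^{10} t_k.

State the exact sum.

r(k) = 3*(k + 1)*(3*k + 5)/(3*k + 2) after simplifying.
Factor: A=3*k + 3; B=1; C=k + 2/3.
Solve (3*k + 3)·f(k+1) − (1)·f(k) = k + 2/3.
Bound: deg f ≤ 0.
Solve for f: f(k) = 1/3 (degree 0 ≤ 0).
R(k) = B(k−1)·f(k)/C(k) = 1/(3*k + 2); s_k = R·t_k = 4*3**k*factorial(k).
Δs = 4*3**k*(3*k + 2)*factorial(k), as required.
Telescoping: Σ = s_(11) − s_(2) = 28284565478400 − (72) = 28284565478328.

Σ = 28284565478328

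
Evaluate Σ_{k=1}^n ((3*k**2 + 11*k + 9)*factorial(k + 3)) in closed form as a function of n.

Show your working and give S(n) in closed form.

S(n) = 3*n*factorial(n + 4) + 2*factorial(n + 4) - 48

t_(k+1)/t_k = (k + 4)*(11*k + 3*(k + 1)**2 + 20)/(3*k**2 + 11*k + 9).
So A=k + 4 and B=1, with C=k**2 + 11*k/3 + 3.
Key eq: (k + 4)·f(k+1) = (1)·f(k) + (k**2 + 11*k/3 + 3).
From deg A=1, deg B=0, deg C=2: d=1.
Coefficient equations give f(k) = (3*k - 1)/3.
R(k) = B(k−1)·f(k)/C(k) = (3*k - 1)/(3*k**2 + 11*k + 9); s_k = R·t_k = (3*k - 1)*factorial(k + 3).
s_(k+1) − s_k = (3*k**2 + 11*k + 9)*factorial(k + 3) = t_k.
Telescope: S(n) = s_(n+1) − s_(1) = (3*n + 2)*factorial(n + 4) − (48) = 3*n*factorial(n + 4) + 2*factorial(n + 4) - 48.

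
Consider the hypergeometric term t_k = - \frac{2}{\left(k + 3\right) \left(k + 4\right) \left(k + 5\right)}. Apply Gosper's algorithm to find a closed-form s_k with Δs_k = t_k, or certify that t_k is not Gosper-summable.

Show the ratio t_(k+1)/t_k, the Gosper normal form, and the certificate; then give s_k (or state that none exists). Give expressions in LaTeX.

s_k = \frac{k \left(- k - 7\right)}{12 \left(k + 3\right) \left(k + 4\right)}

Compute t_(k+1)/t_k: get (k + 3)/(k + 6).
Take A(k)=k + 3, B(k)=k + 6, C(k)=1.
f must satisfy (k + 3)·f(k+1) − (k + 5)·f(k) = 1.
Degrees (1,1,0) ⇒ d ≤ 2.
Solve for f: f(k) = k*(k + 7)/24 (degree 2 ≤ 2).
So s_k = (B(k−1)f/C)·t_k = (k*(k + 5)*(k + 7)/24)·t_k = k*(-k - 7)/(12*(k + 3)*(k + 4)).
Δs = -2/(k**3 + 12*k**2 + 47*k + 60), as required.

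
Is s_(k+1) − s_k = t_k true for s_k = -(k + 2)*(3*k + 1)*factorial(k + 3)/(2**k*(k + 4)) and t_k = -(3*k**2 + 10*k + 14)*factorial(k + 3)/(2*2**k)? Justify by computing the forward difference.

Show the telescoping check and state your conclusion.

s_(k+1) = -(k + 3)*(3*k + 4)*factorial(k + 4)/(2*2**k*(k + 5))
s_(k+1) − s_k = -(3*k**4 + 31*k**3 + 120*k**2 + 230*k + 172)*factorial(k + 3)/(2*2**k*(k + 4)*(k + 5))
(s_(k+1) − s_k) − t_k = (3*k**3 + 22*k**2 + 48*k + 54)*factorial(k + 3)/(2**k*(k + 4)*(k + 5))

Invalid: residual (3*k**3 + 22*k**2 + 48*k + 54)*factorial(k + 3)/(2**k*(k + 4)*(k + 5)) ≠ 0.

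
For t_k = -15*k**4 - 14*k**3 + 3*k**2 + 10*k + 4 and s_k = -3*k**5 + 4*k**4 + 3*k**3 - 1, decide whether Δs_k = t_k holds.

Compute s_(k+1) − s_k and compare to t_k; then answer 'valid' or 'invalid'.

s_(k+1) = -3*(k + 1)**5 + 4*(k + 1)**4 + 3*(k + 1)**3 - 1
s_(k+1) − s_k = -15*k**4 - 14*k**3 + 3*k**2 + 10*k + 4
(s_(k+1) − s_k) − t_k = 0

Valid — Δs_k = t_k.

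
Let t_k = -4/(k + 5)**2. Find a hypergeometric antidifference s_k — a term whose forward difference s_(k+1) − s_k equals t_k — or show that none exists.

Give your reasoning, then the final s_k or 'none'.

none — t_k is not Gosper-summable

Ratio r(k) = (k + 5)**2/(k + 6)**2.
Gosper form: A/B · C(k+1)/C(k) with A=k**2 + 10*k + 25, B=k**2 + 12*k + 36, C=1.
Solve (k**2 + 10*k + 25)·f(k+1) − (k**2 + 10*k + 25)·f(k) = 1.
d = 0 from the (2,2,0) case.
f = c0 ⇒ A·f(k+1) − B(k−1)·f(k) − C = -1. The system {-1 = 0} is inconsistent; no antidifference.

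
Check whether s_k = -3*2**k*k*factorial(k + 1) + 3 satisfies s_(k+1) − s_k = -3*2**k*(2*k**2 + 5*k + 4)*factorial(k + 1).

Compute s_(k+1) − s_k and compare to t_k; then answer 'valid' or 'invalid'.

s_(k+1) = -3*2**(k + 1)*(k + 1)*factorial(k + 2) + 3
s_(k+1) − s_k = -3*2**k*(2*k**2 + 5*k + 4)*factorial(k + 1)
(s_(k+1) − s_k) − t_k = 0

valid; difference matches t_k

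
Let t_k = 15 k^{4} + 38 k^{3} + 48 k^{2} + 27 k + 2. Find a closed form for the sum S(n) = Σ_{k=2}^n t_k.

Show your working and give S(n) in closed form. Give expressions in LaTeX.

Step 1: r(k) = (15*k**4 + 98*k**3 + 252*k**2 + 297*k + 130)/(15*k**4 + 38*k**3 + 48*k**2 + 27*k + 2).
Gosper form: A/B · C(k+1)/C(k) with A=1, B=1, C=k**4 + 38*k**3/15 + 16*k**2/5 + 9*k/5 + 2/15.
f must satisfy (1)·f(k+1) − (1)·f(k) = k**4 + 38*k**3/15 + 16*k**2/5 + 9*k/5 + 2/15.
From deg A=0, deg B=0, deg C=4: d=5.
Solving with deg f ≤ 5: f(k) = k*(k + 1)*(3*k**3 - k**2 + 3*k - 4)/15.
Then R = B(k−1)f/C = k*(3*k**3 - k**2 + 3*k - 4)/(15*k**3 + 23*k**2 + 25*k + 2), so s_k = R(k)·t_k = k*(3*k**4 + 2*k**3 + 2*k**2 - k - 4).
s_(k+1) − s_k = 15*k**4 + 38*k**3 + 48*k**2 + 27*k + 2 = t_k.
s_(n+1) = 3*n**5 + 17*n**4 + 40*n**3 + 47*n**2 + 23*n + 2 and s_(2) = 132, so S(n) = 3*n**5 + 17*n**4 + 40*n**3 + 47*n**2 + 23*n - 130.

S(n) = 3 n^{5} + 17 n^{4} + 40 n^{3} + 47 n^{2} + 23 n - 130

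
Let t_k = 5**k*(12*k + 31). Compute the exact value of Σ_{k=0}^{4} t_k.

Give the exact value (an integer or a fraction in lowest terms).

Σ = 59371

Ratio r(k) = 5*(12*k + 43)/(12*k + 31).
Normal form (A,B,C) = (5, 1, k + 31/12).
f must satisfy (5)·f(k+1) − (1)·f(k) = k + 31/12.
d = 1 from the (0,0,1) case.
Match coefficients ⇒ f(k) = (3*k + 4)/12.
Get s_k = R·t_k = 5**k*(3*k + 4) with R(k) = B(k−1)f(k)/C(k) = (3*k + 4)/(12*k + 31).
Verify: 5**k*(12*k + 31) matches t_k.
Evaluate s at k=5 and k=0: 59375 and 4; difference 59371.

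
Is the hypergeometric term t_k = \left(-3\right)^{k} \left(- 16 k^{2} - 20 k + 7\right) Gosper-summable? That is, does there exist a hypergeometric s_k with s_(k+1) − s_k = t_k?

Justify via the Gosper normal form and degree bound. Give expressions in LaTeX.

Yes. s_k = \left(-3\right)^{k} \left(4 k^{2} - k - 4\right).

Step 1: r(k) = 3*(-16*k**2 - 52*k - 29)/(16*k**2 + 20*k - 7).
A = -3, B = 1, C = k**2 + 5*k/4 - 7/16.
Solve (-3)·f(k+1) − (1)·f(k) = k**2 + 5*k/4 - 7/16.
d = 2 from the (0,0,2) case.
Coefficient equations give f(k) = -(4*k**2 - k - 4)/16.
Certificate R = B(k−1)f/C = -(4*k**2 - k - 4)/(16*k**2 + 20*k - 7) gives s_k = (-3)**k*(4*k**2 - k - 4).
Verify: (-3)**k*(-16*k**2 - 20*k + 7) matches t_k.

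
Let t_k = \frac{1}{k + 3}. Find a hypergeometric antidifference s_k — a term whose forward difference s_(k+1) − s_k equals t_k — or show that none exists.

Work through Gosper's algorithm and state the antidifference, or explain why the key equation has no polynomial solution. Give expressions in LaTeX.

t_(k+1)/t_k = (k + 3)/(k + 4).
Gosper form: A/B · C(k+1)/C(k) with A=k + 3, B=k + 4, C=1.
Key eq: (k + 3)·f(k+1) = (k + 3)·f(k) + (1).
d = 0 from the (1,1,0) case.
Put f(k) = c0: A·f(k+1) − B(k−1)·f(k) − C = -1; need -1 = 0 — inconsistent ⇒ no f, not summable.

no hypergeometric antidifference exists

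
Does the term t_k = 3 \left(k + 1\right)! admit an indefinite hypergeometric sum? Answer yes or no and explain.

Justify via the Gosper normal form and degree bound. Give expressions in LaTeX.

t_(k+1)/t_k = k + 2.
Normal form (A,B,C) = (k + 2, 1, 1).
Key eq: (k + 2)·f(k+1) = (1)·f(k) + (1).
From deg A=1, deg B=0, deg C=0: d=-1.
Bound -1 < 0, so the key equation has no polynomial solution.

No. Not Gosper-summable.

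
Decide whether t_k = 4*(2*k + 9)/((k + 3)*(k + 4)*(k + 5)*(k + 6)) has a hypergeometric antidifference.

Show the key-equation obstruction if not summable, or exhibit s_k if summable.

Compute t_(k+1)/t_k: get (k + 3)*(2*k + 11)/((k + 7)*(2*k + 9)).
Take A(k)=k + 3, B(k)=k + 7, C(k)=k + 9/2.
Set up (k + 3)·f(k+1) − (k + 6)·f(k) − (k + 9/2) = 0.
Degrees (1,1,1) ⇒ d ≤ 3.
Match coefficients ⇒ f(k) = k*(k + 4)*(k + 8)/30.
Certificate R = B(k−1)f/C = k*(k + 4)*(k + 6)*(k + 8)/(15*(2*k + 9)) gives s_k = 4*k*(k + 8)/(15*(k**2 + 8*k + 15)).
Δs = 4*(2*k + 9)/(k**4 + 18*k**3 + 119*k**2 + 342*k + 360), as required.

Yes. s_k = 4*k*(k + 8)/(15*(k**2 + 8*k + 15)).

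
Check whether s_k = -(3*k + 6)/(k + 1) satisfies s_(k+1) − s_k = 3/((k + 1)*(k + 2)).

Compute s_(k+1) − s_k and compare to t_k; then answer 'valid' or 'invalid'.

valid (s_(k+1) − s_k reduces to t_k)

s_(k+1) = 3*(-k - 3)/(k + 2)
s_(k+1) − s_k = 3/(k**2 + 3*k + 2)
(s_(k+1) − s_k) − t_k = 0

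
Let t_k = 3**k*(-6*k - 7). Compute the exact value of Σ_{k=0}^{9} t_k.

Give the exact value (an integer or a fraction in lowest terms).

Step 1: r(k) = 3*(6*k + 13)/(6*k + 7).
Gosper form: A/B · C(k+1)/C(k) with A=3, B=1, C=k + 7/6.
Need (3)·f(k+1) − (1)·f(k) = k + 7/6.
Bound: deg f ≤ 1.
A polynomial solution: f(k) = (3*k - 1)/6.
Certificate R = B(k−1)f/C = (3*k - 1)/(6*k + 7) gives s_k = 3**k*(1 - 3*k).
Verify: 3**k*(-6*k - 7) matches t_k.
Σ_(k=0)^(9) t_k = s_(10) − s_(0) = -1712421 − (1) = -1712422.

Σ = -1712422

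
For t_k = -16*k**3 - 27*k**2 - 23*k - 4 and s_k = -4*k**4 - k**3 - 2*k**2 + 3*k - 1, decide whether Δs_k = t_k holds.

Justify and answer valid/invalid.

s_(k+1) = -4*k**4 - 17*k**3 - 29*k**2 - 20*k - 5
s_(k+1) − s_k = -16*k**3 - 27*k**2 - 23*k - 4
(s_(k+1) − s_k) − t_k = 0

valid; difference matches t_k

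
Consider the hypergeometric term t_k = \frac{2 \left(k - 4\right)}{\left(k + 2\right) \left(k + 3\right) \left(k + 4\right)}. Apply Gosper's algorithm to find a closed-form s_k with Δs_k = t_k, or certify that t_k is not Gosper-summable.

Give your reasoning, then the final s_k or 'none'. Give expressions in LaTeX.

Compute t_(k+1)/t_k: get (k - 3)*(k + 2)/((k - 4)*(k + 5)).
So A=k + 2 and B=k + 5, with C=k - 4.
f must satisfy (k + 2)·f(k+1) − (k + 4)·f(k) = k - 4.
d = 2 from the (1,1,1) case.
Coefficient equations give f(k) = -k*(k + 11)/6.
So s_k = (B(k−1)f/C)·t_k = (-k*(k + 4)*(k + 11)/(6*(k - 4)))·t_k = k*(-k - 11)/(3*(k + 2)*(k + 3)).
s_(k+1) − s_k = 2*(k - 4)/(k**3 + 9*k**2 + 26*k + 24) = t_k.

s_k = \frac{k \left(- k - 11\right)}{3 \left(k + 2\right) \left(k + 3\right)}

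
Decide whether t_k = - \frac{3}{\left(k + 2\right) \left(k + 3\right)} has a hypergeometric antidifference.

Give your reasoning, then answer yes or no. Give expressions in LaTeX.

Yes. s_k = - \frac{3 k}{2 k + 4}.

r(k) = (k + 2)/(k + 4) after simplifying.
Gosper form: A/B · C(k+1)/C(k) with A=k + 2, B=k + 4, C=1.
f must satisfy (k + 2)·f(k+1) − (k + 3)·f(k) = 1.
deg f ≤ 1 (via 1,1,0).
Solving with deg f ≤ 1: f(k) = k/2.
R(k) = B(k−1)·f(k)/C(k) = k*(k + 3)/2; s_k = R·t_k = -3*k/(2*k + 4).
Verify: -3/(k**2 + 5*k + 6) matches t_k.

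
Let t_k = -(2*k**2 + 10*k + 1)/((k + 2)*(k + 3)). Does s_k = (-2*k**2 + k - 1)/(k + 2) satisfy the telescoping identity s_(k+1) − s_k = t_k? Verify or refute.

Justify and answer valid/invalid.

s_(k+1) = (k - 2*(k + 1)**2)/(k + 3)
s_(k+1) − s_k = (-2*k**2 - 10*k - 1)/(k**2 + 5*k + 6)
(s_(k+1) − s_k) − t_k = 0

valid; difference matches t_k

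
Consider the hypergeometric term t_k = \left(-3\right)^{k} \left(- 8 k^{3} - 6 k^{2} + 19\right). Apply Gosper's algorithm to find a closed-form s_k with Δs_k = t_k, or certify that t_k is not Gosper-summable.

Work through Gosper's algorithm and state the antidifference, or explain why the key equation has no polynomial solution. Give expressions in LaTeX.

t_(k+1)/t_k = 3*(-8*(k + 1)**3 - 6*(k + 1)**2 + 19)/(8*k**3 + 6*k**2 - 19).
So A=-3 and B=1, with C=k**3 + 3*k**2/4 - 19/8.
Key eq: (-3)·f(k+1) = (1)·f(k) + (k**3 + 3*k**2/4 - 19/8).
d = 3 from the (0,0,3) case.
A polynomial solution: f(k) = -(k - 2)*(2*k**2 + k + 2)/8.
Certificate R = B(k−1)f/C = -(k - 2)*(2*k**2 + k + 2)/(8*k**3 + 6*k**2 - 19) gives s_k = (-3)**k*(2*k**3 - 3*k**2 - 4).
s_(k+1) − s_k = (-3)**k*(-8*k**3 - 6*k**2 + 19) = t_k.

s_k = \left(-3\right)^{k} \left(2 k^{3} - 3 k^{2} - 4\right)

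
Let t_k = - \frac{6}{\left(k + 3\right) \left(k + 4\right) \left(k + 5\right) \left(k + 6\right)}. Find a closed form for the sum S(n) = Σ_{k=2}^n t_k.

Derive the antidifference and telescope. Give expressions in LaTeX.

Step 1: r(k) = (k + 3)/(k + 7).
Take A(k)=k + 3, B(k)=k + 7, C(k)=1.
Need (k + 3)·f(k+1) − (k + 6)·f(k) = 1.
d = 3 from the (1,1,0) case.
Solve for f: f(k) = k*(k**2 + 12*k + 47)/180 (degree 3 ≤ 3).
R(k) = B(k−1)·f(k)/C(k) = k*(k + 6)*(k**2 + 12*k + 47)/180; s_k = R·t_k = k*(-k**2 - 12*k - 47)/(30*(k + 3)*(k + 4)*(k + 5)).
Check: Δs_k = -6/(k**4 + 18*k**3 + 119*k**2 + 342*k + 360). ✓
Σ_(k=2)^n t_k = s_(n+1) − s_(2) = ((-n**3 - 15*n**2 - 74*n - 60)/(30*(n**3 + 15*n**2 + 74*n + 120))) − (-1/42), i.e. (-n**3 - 15*n**2 - 74*n + 90)/(105*(n**3 + 15*n**2 + 74*n + 120)).

S(n) = \frac{- n^{3} - 15 n^{2} - 74 n + 90}{105 \left(n^{3} + 15 n^{2} + 74 n + 120\right)}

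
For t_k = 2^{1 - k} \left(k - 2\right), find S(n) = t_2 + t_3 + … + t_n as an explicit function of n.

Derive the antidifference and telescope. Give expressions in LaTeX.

Ratio r(k) = (k - 1)/(2*(k - 2)).
Factor: A=1/2; B=1; C=k - 2.
f must satisfy (1/2)·f(k+1) − (1)·f(k) = k - 2.
Bound: deg f ≤ 1.
Solve for f: f(k) = -2*(k - 1) (degree 1 ≤ 1).
So s_k = (B(k−1)f/C)·t_k = (-2*(k - 1)/(k - 2))·t_k = 2**(2 - k)*(1 - k).
Δs = 2**(1 - k)*(k - 2), as required.
Evaluate: s_(n+1) = -2**(1 - n)*n; subtract s_(2) = -1 ⇒ S(n) = 1 - 2*n/2**n.

S(n) = 1 - 2 \cdot 2^{- n} n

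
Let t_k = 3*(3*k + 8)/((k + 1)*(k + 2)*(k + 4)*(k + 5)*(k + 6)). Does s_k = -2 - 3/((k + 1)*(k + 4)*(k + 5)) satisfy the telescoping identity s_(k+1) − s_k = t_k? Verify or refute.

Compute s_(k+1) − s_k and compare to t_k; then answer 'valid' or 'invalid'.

s_(k+1) = -2 - 3/((k + 2)*(k + 5)*(k + 6))
s_(k+1) − s_k = 3*(3*k + 8)/(k**5 + 18*k**4 + 121*k**3 + 372*k**2 + 508*k + 240)
(s_(k+1) − s_k) − t_k = 0

Valid — Δs_k = t_k.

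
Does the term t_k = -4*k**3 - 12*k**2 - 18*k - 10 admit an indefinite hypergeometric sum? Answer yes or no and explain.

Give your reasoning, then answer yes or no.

t_(k+1)/t_k = (2*k**3 + 12*k**2 + 27*k + 22)/(2*k**3 + 6*k**2 + 9*k + 5).
Gosper form: A/B · C(k+1)/C(k) with A=1, B=1, C=k**3 + 3*k**2 + 9*k/2 + 5/2.
Set up (1)·f(k+1) − (1)·f(k) − (k**3 + 3*k**2 + 9*k/2 + 5/2) = 0.
deg f ≤ 4 (via 0,0,3).
Match coefficients ⇒ f(k) = k*(k + 1)*(k**2 + k + 3)/4.
Then R = B(k−1)f/C = k*(k**2 + k + 3)/(2*(2*k**2 + 4*k + 5)), so s_k = R(k)·t_k = k*(-k**3 - 2*k**2 - 4*k - 3).
Check: Δs_k = -4*k**3 - 12*k**2 - 18*k - 10. ✓

Yes. s_k = k*(-k**3 - 2*k**2 - 4*k - 3).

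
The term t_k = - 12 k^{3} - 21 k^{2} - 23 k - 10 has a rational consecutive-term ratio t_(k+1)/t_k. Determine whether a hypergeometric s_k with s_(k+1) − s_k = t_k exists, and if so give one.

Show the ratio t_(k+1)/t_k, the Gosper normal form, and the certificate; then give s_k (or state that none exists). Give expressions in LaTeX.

Step 1: r(k) = (12*k**3 + 57*k**2 + 101*k + 66)/(12*k**3 + 21*k**2 + 23*k + 10).
A = 1, B = 1, C = k**3 + 7*k**2/4 + 23*k/12 + 5/6.
Set up (1)·f(k+1) − (1)·f(k) − (k**3 + 7*k**2/4 + 23*k/12 + 5/6) = 0.
Bound: deg f ≤ 4.
Solving with deg f ≤ 4: f(k) = k*(3*k**3 + k**2 + 4*k + 2)/12.
R(k) = B(k−1)·f(k)/C(k) = k*(3*k**3 + k**2 + 4*k + 2)/(12*k**3 + 21*k**2 + 23*k + 10); s_k = R·t_k = k*(-3*k**3 - k**2 - 4*k - 2).
Δs = -12*k**3 - 21*k**2 - 23*k - 10, as required.

s_k = k \left(- 3 k^{3} - k^{2} - 4 k - 2\right)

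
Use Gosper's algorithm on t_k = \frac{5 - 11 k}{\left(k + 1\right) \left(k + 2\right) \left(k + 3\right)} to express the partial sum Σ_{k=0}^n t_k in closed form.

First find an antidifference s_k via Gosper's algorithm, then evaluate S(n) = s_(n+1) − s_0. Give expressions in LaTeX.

Compute t_(k+1)/t_k: get (k + 1)*(11*k + 6)/((k + 4)*(11*k - 5)).
So A=k + 1 and B=k + 4, with C=k - 5/11.
Need (k + 1)·f(k+1) − (k + 3)·f(k) = k - 5/11.
d = 2 from the (1,1,1) case.
Coefficient equations give f(k) = k*(3*k - 13)/22.
Then R = B(k−1)f/C = k*(k + 3)*(3*k - 13)/(2*(11*k - 5)), so s_k = R(k)·t_k = k*(13 - 3*k)/(2*(k + 1)*(k + 2)).
Δs = (5 - 11*k)/(k**3 + 6*k**2 + 11*k + 6), as required.
Telescope: S(n) = s_(n+1) − s_(0) = (-3*n**2 + 7*n + 10)/(2*(n**2 + 5*n + 6)) − (0) = (-3*n**2 + 7*n + 10)/(2*(n**2 + 5*n + 6)).

S(n) = \frac{- 3 n^{2} + 7 n + 10}{2 \left(n^{2} + 5 n + 6\right)}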